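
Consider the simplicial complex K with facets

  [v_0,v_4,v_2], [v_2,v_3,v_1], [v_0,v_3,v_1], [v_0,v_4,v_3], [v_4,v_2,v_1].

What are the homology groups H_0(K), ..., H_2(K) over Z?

Take the total order v_0 < v_1 < v_2 < v_3 < v_4 on the vertex set. Then K (dimension 2) consists of the simplices:

  0-simplices (5): [v_0], [v_1], [v_2], [v_3], [v_4]
  1-simplices (10): [v_0,v_1], [v_0,v_2], [v_0,v_3], [v_0,v_4], [v_1,v_2], [v_1,v_3], [v_1,v_4], [v_2,v_3], [v_2,v_4], [v_3,v_4]
  2-simplices (5): [v_0,v_1,v_3], [v_0,v_2,v_4], [v_0,v_3,v_4], [v_1,v_2,v_3], [v_1,v_2,v_4]

Hence C_0 ≅ Z^5, C_1 ≅ Z^10, C_2 ≅ Z^5.

Boundary ∂_1: C_1 → C_0 maps an edge to its endpoints' difference, ∂[p,q] = q − p. For instance
  ∂[v_2,v_4] = [v_4] − [v_2].
As a 5×10 matrix over Z this has rank 4, with invariant factors (1,1,1,1).

∂_2: C_2 → C_1 sends each 2-simplex [p,q,r] to [q,r] − [p,r] + [p,q]. For instance
  ∂[v_0,v_3,v_4] = [v_3,v_4] − [v_0,v_4] + [v_0,v_3],
  ∂[v_1,v_2,v_4] = [v_2,v_4] − [v_1,v_4] + [v_1,v_2].
As a 10×5 matrix over Z this has rank 5, with invariant factors (1,1,1,1,1).

Now H_k = ker ∂_k / im ∂_{k+1}, so:

  H_0: rank C_0 − rank ∂_1 = 5 − 4 = 1, and the invariant factors of ∂_1 are all 1, so H_0 = Z.
  H_1: rank ker ∂_1 − rank ∂_2 = (10 − 4) − 5 = 1, and the invariant factors of ∂_2 are all 1, so H_1 = Z.
  H_2: rank ker ∂_2 − rank ∂_3 = (5 − 5) − 0 = 0, and there is no ∂_3, so H_2 = 0.

H_0 ≅ Z,  H_1 ≅ Z,  H_2 = 0.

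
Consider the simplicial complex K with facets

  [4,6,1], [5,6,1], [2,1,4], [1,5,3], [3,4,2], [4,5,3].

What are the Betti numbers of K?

b_0 = 1, b_1 = 1, b_2 = 0.

Fix the vertex order 1 < 2 < 3 < 4 < 5 < 6 and write every simplex with vertices in increasing order. Then dim K = 2 and the simplices of K are:

  0-simplices (6): [1], [2], [3], [4], [5], [6]
  1-simplices (12): [1,2], [1,3], [1,4], [1,5], [1,6], [2,3], [2,4], [3,4], [3,5], [4,5], [4,6], [5,6]
  2-simplices (6): [1,2,4], [1,3,5], [1,4,6], [1,5,6], [2,3,4], [3,4,5]

so the chain groups are C_0 ≅ Z^6, C_1 ≅ Z^12, C_2 ≅ Z^6.

Boundary ∂_1: C_1 → C_0 sends each edge [p,q] (with p < q) to q − p. For instance
  ∂[4,6] = [6] − [4].
As a 6×12 matrix over Z this has rank 5, with invariant factors (1,1,1,1,1).

∂_2: C_2 → C_1 maps a triangle to the signed sum of its edges. For instance
  ∂[3,4,5] = [4,5] − [3,5] + [3,4],
  ∂[1,3,5] = [3,5] − [1,5] + [1,3].
This gives a 12×6 integer matrix of rank 6; reducing to Smith normal form yields diagonal entries (1,1,1,1,1,1).

Reading off H_k = ker ∂_k / im ∂_{k+1}:

  H_0: rank C_0 − rank ∂_1 = 6 − 5 = 1, and the invariant factors of ∂_1 are all 1, so H_0 = Z.
  H_1: rank ker ∂_1 − rank ∂_2 = (12 − 5) − 6 = 1, and the invariant factors of ∂_2 are all 1, so H_1 = Z.
  H_2: rank ker ∂_2 − rank ∂_3 = (6 − 6) − 0 = 0, and there is no ∂_3, so H_2 = 0.

As a check, the Euler characteristic is 6 − 12 + 6 = 0, which agrees with 1 − 1 + 0 = 0.
(K is a triangulation of the cylinder S^1 x I.)

Hence the Betti numbers are b_0 = 1, b_1 = 1, b_2 = 0.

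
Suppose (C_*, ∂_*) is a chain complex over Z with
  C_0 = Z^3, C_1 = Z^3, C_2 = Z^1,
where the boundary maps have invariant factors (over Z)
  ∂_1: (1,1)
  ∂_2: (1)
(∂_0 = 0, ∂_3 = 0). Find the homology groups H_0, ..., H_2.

H_0: b_0 = 3 − 0 − 2 = 1; torsion from ∂_1 factors > 1: none. So H_0 ≅ Z.
H_1: b_1 = 3 − 2 − 1 = 0; torsion from ∂_2 factors > 1: none. So H_1 ≅ 0.
H_2: b_2 = 1 − 1 − 0 = 0; torsion from ∂_3 factors > 1: none. So H_2 ≅ 0.

H_0 ≅ Z,  H_1 = 0,  H_2 = 0.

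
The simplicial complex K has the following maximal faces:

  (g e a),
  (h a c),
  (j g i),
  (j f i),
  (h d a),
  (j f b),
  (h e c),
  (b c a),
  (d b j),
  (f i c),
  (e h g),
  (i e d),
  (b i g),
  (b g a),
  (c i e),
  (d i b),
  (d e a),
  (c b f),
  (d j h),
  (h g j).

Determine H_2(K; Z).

H_2 = 0.

Take the total order a < b < c < d < e < f < g < h < i < j on the vertex set. Then K (dimension 2) consists of the simplices:

  0-simplices (10): a, b, c, d, e, f, g, h, i, j
  1-simplices (30): ab, ac, ad, ae, ag, ah, bc, bd, bf, bg, bi, bj, ce, cf, ch, ci, de, dh, di, dj, eg, eh, ei, fi, fj, gh, gi, gj, hj, ij
  2-simplices (20): abc, abg, ach, ade, adh, aeg, bcf, bdi, bdj, bfj, bgi, ceh, cei, cfi, dei, dhj, egh, fij, ghj, gij

so the chain groups are C_0 ≅ Z^10, C_1 ≅ Z^30, C_2 ≅ Z^20.

Boundary ∂_1: C_1 → C_0 maps an edge to its endpoints' difference, ∂[p,q] = q − p. For instance
  ∂hj = j − h.
The resulting 10×30 matrix has rank 9, and its Smith normal form has invariant factors (1,1,1,1,1,1,1,1,1).

The boundary map ∂_2: C_2 → C_1 maps a triangle to the signed sum of its edges. For instance
  ∂cei = ei − ci + ce,
  ∂dhj = hj − dj + dh.
As a 30×20 matrix over Z this has rank 20, with invariant factors (1,1,1,1,1,1,1,1,1,1,1,1,1,1,1,1,1,1,1,2).

From H_k ≅ ker(∂_k) / im(∂_{k+1}) we obtain:

  H_2: rank ker ∂_2 − rank ∂_3 = (20 − 20) − 0 = 0, and there is no ∂_3, so H_2 ≅ 0.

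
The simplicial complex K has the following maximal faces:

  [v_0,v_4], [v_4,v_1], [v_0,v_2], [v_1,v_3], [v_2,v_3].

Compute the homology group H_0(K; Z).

K has 5 vertices, 5 edges.
rank ∂_0 = 0, rank ∂_1 = 4 ⇒ b_0 = 5 − 0 − 4 = 1; all invariant factors of ∂_1 are 1 so no torsion. So H_0 = Z.

H_0 ≅ Z.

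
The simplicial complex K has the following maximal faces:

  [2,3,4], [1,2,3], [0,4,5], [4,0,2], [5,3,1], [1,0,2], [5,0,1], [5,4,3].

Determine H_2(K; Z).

H_2 = Z.

Fix the vertex order 0 < 1 < 2 < 3 < 4 < 5 and write every simplex with vertices in increasing order. Then dim K = 2 and the simplices of K are:

  0-simplices (6): [0], [1], [2], [3], [4], [5]
  1-simplices (12): [0,1], [0,2], [0,4], [0,5], [1,2], [1,3], [1,5], [2,3], [2,4], [3,4], [3,5], [4,5]
  2-simplices (8): [0,1,2], [0,1,5], [0,2,4], [0,4,5], [1,2,3], [1,3,5], [2,3,4], [3,4,5]

giving chain groups C_0 ≅ Z^6, C_1 ≅ Z^12, C_2 ≅ Z^8.

∂_1: C_1 → C_0 maps an edge to its endpoints' difference, ∂[p,q] = q − p.
As a 6×12 matrix over Z this has rank 5, with invariant factors (1,1,1,1,1).

∂_2: C_2 → C_1 acts by ∂[p,q,r] = [q,r] − [p,r] + [p,q]. For instance
  ∂[2,3,4] = [3,4] − [2,4] + [2,3],
  ∂[0,1,2] = [1,2] − [0,2] + [0,1].
This gives a 12×8 integer matrix of rank 7; reducing to Smith normal form yields diagonal entries (1,1,1,1,1,1,1).

Now H_k = ker ∂_k / im ∂_{k+1}, so:

  H_2: rank ker ∂_2 − rank ∂_3 = (8 − 7) − 0 = 1, and there is no ∂_3, so H_2 ≅ Z.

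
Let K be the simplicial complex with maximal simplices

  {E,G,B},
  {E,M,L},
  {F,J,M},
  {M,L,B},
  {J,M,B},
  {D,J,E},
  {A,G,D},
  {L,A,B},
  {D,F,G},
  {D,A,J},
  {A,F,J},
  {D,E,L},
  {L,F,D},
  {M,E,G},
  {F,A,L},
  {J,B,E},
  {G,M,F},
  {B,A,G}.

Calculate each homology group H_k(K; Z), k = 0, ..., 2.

Take the total order A < B < D < E < F < G < J < L < M on the vertex set. Then K (dimension 2) consists of the simplices:

  0-simplices (9): A, B, D, E, F, G, J, L, M
  1-simplices (27): AB, AD, AF, AG, AJ, AL, BE, BG, BJ, BL, BM, DE, DF, DG, DJ, DL, EG, EJ, EL, EM, FG, FJ, FL, FM, GM, JM, LM
  2-simplices (18): ABG, ABL, ADG, ADJ, AFJ, AFL, BEG, BEJ, BJM, BLM, DEJ, DEL, DFG, DFL, EGM, ELM, FGM, FJM

giving chain groups C_0 ≅ Z^9, C_1 ≅ Z^27, C_2 ≅ Z^18.

The boundary map ∂_1: C_1 → C_0 sends each edge [p,q] (with p < q) to q − p. For instance
  ∂AD = D − A.
As a 9×27 matrix over Z this has rank 8, with invariant factors (1,1,1,1,1,1,1,1).

The boundary map ∂_2: C_2 → C_1 sends each 2-simplex [p,q,r] to [q,r] − [p,r] + [p,q]. For instance
  ∂DEJ = EJ − DJ + DE,
  ∂AFJ = FJ − AJ + AF.
This gives a 27×18 integer matrix of rank 18; reducing to Smith normal form yields diagonal entries (1,1,1,1,1,1,1,1,1,1,1,1,1,1,1,1,1,2).

Reading off H_k = ker ∂_k / im ∂_{k+1}:

  H_0: rank C_0 − rank ∂_1 = 9 − 8 = 1, and the invariant factors of ∂_1 are all 1, so H_0 ≅ Z.
  H_1: rank ker ∂_1 − rank ∂_2 = (27 − 8) − 18 = 1, and ∂_2 has invariant factor 2 > 1, so H_1 ≅ Z ⊕ Z/2Z.
  H_2: rank ker ∂_2 − rank ∂_3 = (18 − 18) − 0 = 0, and there is no ∂_3, so H_2 ≅ 0.

As a check, the Euler characteristic is 9 − 27 + 18 = 0, which agrees with 1 − 1 + 0 = 0.

H_0 ≅ Z,  H_1 ≅ Z ⊕ Z/2Z,  H_2 = 0.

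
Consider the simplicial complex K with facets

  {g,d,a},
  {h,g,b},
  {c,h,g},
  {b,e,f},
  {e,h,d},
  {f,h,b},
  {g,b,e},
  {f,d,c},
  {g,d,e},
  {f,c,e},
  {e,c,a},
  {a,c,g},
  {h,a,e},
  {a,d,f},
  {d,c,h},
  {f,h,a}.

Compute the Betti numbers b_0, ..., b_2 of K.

b_0 = 1, b_1 = 2, b_2 = 1.

We work with the vertex ordering a < b < c < d < e < f < g < h. The simplices of K, each written with vertices in increasing order, are:

  0-simplices (8): a, b, c, d, e, f, g, h
  1-simplices (24): ac, ad, ae, af, ag, ah, be, bf, bg, bh, cd, ce, cf, cg, ch, de, df, dg, dh, ef, eg, eh, fh, gh
  2-simplices (16): ace, acg, adf, adg, aeh, afh, bef, beg, bfh, bgh, cdf, cdh, cef, cgh, deg, deh

giving chain groups C_0 ≅ Z^8, C_1 ≅ Z^24, C_2 ≅ Z^16.

The boundary map ∂_1: C_1 → C_0 sends each edge [p,q] (with p < q) to q − p.
The 8×24 boundary matrix has rank 7 and Smith normal form diag(1,1,1,1,1,1,1).

∂_2: C_2 → C_1 maps a triangle to the signed sum of its edges. For instance
  ∂ace = ce − ae + ac,
  ∂cef = ef − cf + ce.
This gives a 24×16 integer matrix of rank 15; reducing to Smith normal form yields diagonal entries (1,1,1,1,1,1,1,1,1,1,1,1,1,1,1).

Reading off H_k = ker ∂_k / im ∂_{k+1}:

  H_0: rank C_0 − rank ∂_1 = 8 − 7 = 1, and the invariant factors of ∂_1 are all 1, so H_0 ≅ Z.
  H_1: rank ker ∂_1 − rank ∂_2 = (24 − 7) − 15 = 2, and the invariant factors of ∂_2 are all 1, so H_1 ≅ Z^2.
  H_2: rank ker ∂_2 − rank ∂_3 = (16 − 15) − 0 = 1, and there is no ∂_3, so H_2 ≅ Z.

As a check, the Euler characteristic is 8 − 24 + 16 = 0, which agrees with 1 − 2 + 1 = 0.

Hence the Betti numbers are b_0 = 1, b_1 = 2, b_2 = 1.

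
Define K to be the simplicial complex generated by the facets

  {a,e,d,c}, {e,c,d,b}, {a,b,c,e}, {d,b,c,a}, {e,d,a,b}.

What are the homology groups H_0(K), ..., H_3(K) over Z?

H_0 = Z,  H_1 = 0,  H_2 = 0,  H_3 = Z.

We work with the vertex ordering a < b < c < d < e. The simplices of K, each written with vertices in increasing order, are:

  0-simplices (5): a, b, c, d, e
  1-simplices (10): ab, ac, ad, ae, bc, bd, be, cd, ce, de
  2-simplices (10): abc, abd, abe, acd, ace, ade, bcd, bce, bde, cde
  3-simplices (5): abcd, abce, abde, acde, bcde

Hence C_0 ≅ Z^5, C_1 ≅ Z^10, C_2 ≅ Z^10, C_3 ≅ Z^5.

Boundary ∂_1: C_1 → C_0 maps an edge to its endpoints' difference, ∂[p,q] = q − p. For instance
  ∂ab = b − a.
The 5×10 boundary matrix has rank 4 and Smith normal form diag(1,1,1,1).

∂_2: C_2 → C_1 acts by ∂[p,q,r] = [q,r] − [p,r] + [p,q]. For instance
  ∂acd = cd − ad + ac,
  ∂bde = de − be + bd.
As a 10×10 matrix over Z this has rank 6, with invariant factors (1,1,1,1,1,1).

The boundary map ∂_3: C_3 → C_2 sends each 3-simplex σ to the alternating sum Σ_i (−1)^i (σ with its i-th vertex removed). For instance
  ∂abde = bde − ade + abe − abd,
  ∂abce = bce − ace + abe − abc.
The 10×5 boundary matrix has rank 4 and Smith normal form diag(1,1,1,1).

Now H_k = ker ∂_k / im ∂_{k+1}, so:

  H_0: rank C_0 − rank ∂_1 = 5 − 4 = 1, and the invariant factors of ∂_1 are all 1, so H_0 ≅ Z.
  H_1: rank ker ∂_1 − rank ∂_2 = (10 − 4) − 6 = 0, and the invariant factors of ∂_2 are all 1, so H_1 ≅ 0.
  H_2: rank ker ∂_2 − rank ∂_3 = (10 − 6) − 4 = 0, and the invariant factors of ∂_3 are all 1, so H_2 ≅ 0.
  H_3: rank ker ∂_3 − rank ∂_4 = (5 − 4) − 0 = 1, and there is no ∂_4, so H_3 ≅ Z.

As a check, the Euler characteristic is 5 − 10 + 10 − 5 = 0, which agrees with 1 − 0 + 0 − 1 = 0.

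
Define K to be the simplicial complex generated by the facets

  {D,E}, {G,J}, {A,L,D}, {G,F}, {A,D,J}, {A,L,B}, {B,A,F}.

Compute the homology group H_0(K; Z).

Order the vertices as A < B < D < E < F < G < J < L. Listing each simplex with vertices in this order, K has dimension 2 with simplices:

  0-simplices (8): A, B, D, E, F, G, J, L
  1-simplices (12): AB, AD, AF, AJ, AL, BF, BL, DE, DJ, DL, FG, GJ
  2-simplices (4): ABF, ABL, ADJ, ADL

giving chain groups C_0 ≅ Z^8, C_1 ≅ Z^12, C_2 ≅ Z^4.

∂_1: C_1 → C_0 is given by ∂[p,q] = [q] − [p]. For instance
  ∂AD = D − A.
The 8×12 boundary matrix has rank 7 and Smith normal form diag(1,1,1,1,1,1,1).

Boundary ∂_2: C_2 → C_1 maps a triangle to the signed sum of its edges. For instance
  ∂ADJ = DJ − AJ + AD,
  ∂ADL = DL − AL + AD.
The 12×4 boundary matrix has rank 4 and Smith normal form diag(1,1,1,1).

From H_k ≅ ker(∂_k) / im(∂_{k+1}) we obtain:

  H_0: rank C_0 − rank ∂_1 = 8 − 7 = 1, and the invariant factors of ∂_1 are all 1, so H_0 ≅ Z.

H_0 = Z.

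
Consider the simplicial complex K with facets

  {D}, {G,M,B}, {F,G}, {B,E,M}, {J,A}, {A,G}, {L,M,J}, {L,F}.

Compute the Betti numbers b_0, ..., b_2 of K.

Fix the vertex order A < B < D < E < F < G < J < L < M and write every simplex with vertices in increasing order. Then dim K = 2 and the simplices of K are:

  0-simplices (9): A, B, D, E, F, G, J, L, M
  1-simplices (12): AG, AJ, BE, BG, BM, EM, FG, FL, GM, JL, JM, LM
  2-simplices (3): BEM, BGM, JLM

Hence C_0 ≅ Z^9, C_1 ≅ Z^12, C_2 ≅ Z^3.

Boundary ∂_1: C_1 → C_0 sends each edge [p,q] (with p < q) to q − p.
The resulting 9×12 matrix has rank 7, and its Smith normal form has invariant factors (1,1,1,1,1,1,1).

The boundary map ∂_2: C_2 → C_1 sends each 2-simplex [p,q,r] to [q,r] − [p,r] + [p,q]. For instance
  ∂BEM = EM − BM + BE,
  ∂BGM = GM − BM + BG.
The resulting 12×3 matrix has rank 3, and its Smith normal form has invariant factors (1,1,1).

Reading off H_k = ker ∂_k / im ∂_{k+1}:

  H_0: rank C_0 − rank ∂_1 = 9 − 7 = 2, and the invariant factors of ∂_1 are all 1, so H_0 ≅ Z^2.
  H_1: rank ker ∂_1 − rank ∂_2 = (12 − 7) − 3 = 2, and the invariant factors of ∂_2 are all 1, so H_1 ≅ Z^2.
  H_2: rank ker ∂_2 − rank ∂_3 = (3 − 3) − 0 = 0, and there is no ∂_3, so H_2 ≅ 0.

As a check, the Euler characteristic is 9 − 12 + 3 = 0, which agrees with 2 − 2 + 0 = 0.

Hence the Betti numbers are b_0 = 2, b_1 = 2, b_2 = 0.

b_0 = 2, b_1 = 2, b_2 = 0.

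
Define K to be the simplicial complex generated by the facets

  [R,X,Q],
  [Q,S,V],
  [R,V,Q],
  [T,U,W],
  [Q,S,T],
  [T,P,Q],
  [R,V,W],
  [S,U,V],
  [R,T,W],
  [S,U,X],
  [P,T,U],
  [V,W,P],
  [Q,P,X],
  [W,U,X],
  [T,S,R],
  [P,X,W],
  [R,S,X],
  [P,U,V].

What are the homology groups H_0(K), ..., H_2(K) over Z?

Take the total order P < Q < R < S < T < U < V < W < X on the vertex set. Then K (dimension 2) consists of the simplices:

  0-simplices (9): P, Q, R, S, T, U, V, W, X
  1-simplices (27): PQ, PT, PU, PV, PW, PX, QR, QS, QT, QV, QX, RS, RT, RV, RW, RX, ST, SU, SV, SX, TU, TW, UV, UW, UX, VW, WX
  2-simplices (18): PQT, PQX, PTU, PUV, PVW, PWX, QRV, QRX, QST, QSV, RST, RSX, RTW, RVW, SUV, SUX, TUW, UWX

so the chain groups are C_0 ≅ Z^9, C_1 ≅ Z^27, C_2 ≅ Z^18.

∂_1: C_1 → C_0 maps an edge to its endpoints' difference, ∂[p,q] = q − p.
The 9×27 boundary matrix has rank 8 and Smith normal form diag(1,1,1,1,1,1,1,1).

The boundary map ∂_2: C_2 → C_1 sends each 2-simplex [p,q,r] to [q,r] − [p,r] + [p,q]. For instance
  ∂SUV = UV − SV + SU,
  ∂UWX = WX − UX + UW.
The resulting 27×18 matrix has rank 18, and its Smith normal form has invariant factors (1,1,1,1,1,1,1,1,1,1,1,1,1,1,1,1,1,2).

Computing H_k = (kernel of ∂_k) / (image of ∂_{k+1}):

  H_0: rank C_0 − rank ∂_1 = 9 − 8 = 1, and the invariant factors of ∂_1 are all 1, so H_0 = Z.
  H_1: rank ker ∂_1 − rank ∂_2 = (27 − 8) − 18 = 1, and ∂_2 has invariant factor 2 > 1, so H_1 = Z × Z/2.
  H_2: rank ker ∂_2 − rank ∂_3 = (18 − 18) − 0 = 0, and there is no ∂_3, so H_2 = 0.

As a check, the Euler characteristic is 9 − 27 + 18 = 0, which agrees with 1 − 1 + 0 = 0.

H_0 = Z,  H_1 = Z × Z/2,  H_2 = 0.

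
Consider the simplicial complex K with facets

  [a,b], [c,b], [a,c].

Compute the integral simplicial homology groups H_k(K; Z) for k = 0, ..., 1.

Fix the vertex order a < b < c and write every simplex with vertices in increasing order. Then dim K = 1 and the simplices of K are:

  0-simplices (3): a, b, c
  1-simplices (3): ab, ac, bc

Hence C_0 ≅ Z^3, C_1 ≅ Z^3.

Boundary ∂_1: C_1 → C_0 is given by ∂[p,q] = [q] − [p]. For instance
  ∂ab = b − a.
This gives a 3×3 integer matrix of rank 2; reducing to Smith normal form yields diagonal entries (1,1).

Reading off H_k = ker ∂_k / im ∂_{k+1}:

  H_0: rank C_0 − rank ∂_1 = 3 − 2 = 1, and the invariant factors of ∂_1 are all 1, so H_0 = Z.
  H_1: rank ker ∂_1 − rank ∂_2 = (3 − 2) − 0 = 1, and there is no ∂_2, so H_1 = Z.

As a check, the Euler characteristic is 3 − 3 = 0, which agrees with 1 − 1 = 0.

H_0 = Z,  H_1 = Z.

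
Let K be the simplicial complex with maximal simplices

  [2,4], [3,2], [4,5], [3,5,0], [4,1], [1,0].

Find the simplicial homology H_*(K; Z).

Fix the vertex order 0 < 1 < 2 < 3 < 4 < 5 and write every simplex with vertices in increasing order. Then dim K = 2 and the simplices of K are:

  0-simplices (6): [0], [1], [2], [3], [4], [5]
  1-simplices (8): [0,1], [0,3], [0,5], [1,4], [2,3], [2,4], [3,5], [4,5]
  2-simplices (1): [0,3,5]

Hence C_0 ≅ Z^6, C_1 ≅ Z^8, C_2 ≅ Z^1.

The boundary map ∂_1: C_1 → C_0 maps an edge to its endpoints' difference, ∂[p,q] = q − p. For instance
  ∂[1,4] = [4] − [1].
The 6×8 boundary matrix has rank 5 and Smith normal form diag(1,1,1,1,1).

Boundary ∂_2: C_2 → C_1 acts by ∂[p,q,r] = [q,r] − [p,r] + [p,q]. For instance
  ∂[0,3,5] = [3,5] − [0,5] + [0,3].
This gives a 8×1 integer matrix of rank 1; reducing to Smith normal form yields diagonal entries (1).

Reading off H_k = ker ∂_k / im ∂_{k+1}:

  H_0: rank C_0 − rank ∂_1 = 6 − 5 = 1, and the invariant factors of ∂_1 are all 1, so H_0 = Z.
  H_1: rank ker ∂_1 − rank ∂_2 = (8 − 5) − 1 = 2, and the invariant factors of ∂_2 are all 1, so H_1 = Z^2.
  H_2: rank ker ∂_2 − rank ∂_3 = (1 − 1) − 0 = 0, and there is no ∂_3, so H_2 = 0.

H_0 ≅ Z,  H_1 ≅ Z^2,  H_2 = 0.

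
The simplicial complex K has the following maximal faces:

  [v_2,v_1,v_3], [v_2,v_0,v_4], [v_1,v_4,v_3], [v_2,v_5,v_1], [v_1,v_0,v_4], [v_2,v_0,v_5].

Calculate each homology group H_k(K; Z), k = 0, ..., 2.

H_0 = Z,  H_1 = Z,  H_2 = 0.

Fix the vertex order v_0 < v_1 < v_2 < v_3 < v_4 < v_5 and write every simplex with vertices in increasing order. Then dim K = 2 and the simplices of K are:

  0-simplices (6): [v_0], [v_1], [v_2], [v_3], [v_4], [v_5]
  1-simplices (12): [v_0,v_1], [v_0,v_2], [v_0,v_4], [v_0,v_5], [v_1,v_2], [v_1,v_3], [v_1,v_4], [v_1,v_5], [v_2,v_3], [v_2,v_4], [v_2,v_5], [v_3,v_4]
  2-simplices (6): [v_0,v_1,v_4], [v_0,v_2,v_4], [v_0,v_2,v_5], [v_1,v_2,v_3], [v_1,v_2,v_5], [v_1,v_3,v_4]

Hence C_0 ≅ Z^6, C_1 ≅ Z^12, C_2 ≅ Z^6.

Boundary ∂_1: C_1 → C_0 maps an edge to its endpoints' difference, ∂[p,q] = q − p.
As a 6×12 matrix over Z this has rank 5, with invariant factors (1,1,1,1,1).

Boundary ∂_2: C_2 → C_1 maps a triangle to the signed sum of its edges. For instance
  ∂[v_1,v_3,v_4] = [v_3,v_4] − [v_1,v_4] + [v_1,v_3],
  ∂[v_0,v_2,v_5] = [v_2,v_5] − [v_0,v_5] + [v_0,v_2].
As a 12×6 matrix over Z this has rank 6, with invariant factors (1,1,1,1,1,1).

Computing H_k = (kernel of ∂_k) / (image of ∂_{k+1}):

  H_0: rank C_0 − rank ∂_1 = 6 − 5 = 1, and the invariant factors of ∂_1 are all 1, so H_0 ≅ Z.
  H_1: rank ker ∂_1 − rank ∂_2 = (12 − 5) − 6 = 1, and the invariant factors of ∂_2 are all 1, so H_1 ≅ Z.
  H_2: rank ker ∂_2 − rank ∂_3 = (6 − 6) − 0 = 0, and there is no ∂_3, so H_2 ≅ 0.

(K is a triangulation of the cylinder S^1 x I.)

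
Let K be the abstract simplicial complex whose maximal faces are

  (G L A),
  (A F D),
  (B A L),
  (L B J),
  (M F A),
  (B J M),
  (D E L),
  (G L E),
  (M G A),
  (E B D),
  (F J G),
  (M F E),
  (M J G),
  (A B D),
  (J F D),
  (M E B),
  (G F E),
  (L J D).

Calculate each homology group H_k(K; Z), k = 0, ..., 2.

Order the vertices as A < B < D < E < F < G < J < L < M. Listing each simplex with vertices in this order, K has dimension 2 with simplices:

  0-simplices (9): A, B, D, E, F, G, J, L, M
  1-simplices (27): AB, AD, AF, AG, AL, AM, BD, BE, BJ, BL, BM, DE, DF, DJ, DL, EF, EG, EL, EM, FG, FJ, FM, GJ, GL, GM, JL, JM
  2-simplices (18): ABD, ABL, ADF, AFM, AGL, AGM, BDE, BEM, BJL, BJM, DEL, DFJ, DJL, EFG, EFM, EGL, FGJ, GJM

so the chain groups are C_0 ≅ Z^9, C_1 ≅ Z^27, C_2 ≅ Z^18.

∂_1: C_1 → C_0 sends each edge [p,q] (with p < q) to q − p.
As a 9×27 matrix over Z this has rank 8, with invariant factors (1,1,1,1,1,1,1,1).

The boundary map ∂_2: C_2 → C_1 acts by ∂[p,q,r] = [q,r] − [p,r] + [p,q]. For instance
  ∂EFM = FM − EM + EF,
  ∂GJM = JM − GM + GJ.
The resulting 27×18 matrix has rank 18, and its Smith normal form has invariant factors (1,1,1,1,1,1,1,1,1,1,1,1,1,1,1,1,1,2).

From H_k ≅ ker(∂_k) / im(∂_{k+1}) we obtain:

  H_0: rank C_0 − rank ∂_1 = 9 − 8 = 1, and the invariant factors of ∂_1 are all 1, so H_0 = Z.
  H_1: rank ker ∂_1 − rank ∂_2 = (27 − 8) − 18 = 1, and ∂_2 has invariant factor 2 > 1, so H_1 = Z ⊕ Z/2Z.
  H_2: rank ker ∂_2 − rank ∂_3 = (18 − 18) − 0 = 0, and there is no ∂_3, so H_2 = 0.

As a check, the Euler characteristic is 9 − 27 + 18 = 0, which agrees with 1 − 1 + 0 = 0.

H_0 = Z,  H_1 = Z ⊕ Z/2Z,  H_2 = 0.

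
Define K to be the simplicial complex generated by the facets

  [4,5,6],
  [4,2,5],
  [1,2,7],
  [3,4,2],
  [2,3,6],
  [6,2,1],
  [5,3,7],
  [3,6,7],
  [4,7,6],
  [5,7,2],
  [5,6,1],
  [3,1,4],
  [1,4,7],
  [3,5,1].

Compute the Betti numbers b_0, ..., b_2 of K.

b_0 = 1, b_1 = 2, b_2 = 1.

Fix the vertex order 1 < 2 < 3 < 4 < 5 < 6 < 7 and write every simplex with vertices in increasing order. Then dim K = 2 and the simplices of K are:

  0-simplices (7): [1], [2], [3], [4], [5], [6], [7]
  1-simplices (21): [1,2], [1,3], [1,4], [1,5], [1,6], [1,7], [2,3], [2,4], [2,5], [2,6], [2,7], [3,4], [3,5], [3,6], [3,7], [4,5], [4,6], [4,7], [5,6], [5,7], [6,7]
  2-simplices (14): [1,2,6], [1,2,7], [1,3,4], [1,3,5], [1,4,7], [1,5,6], [2,3,4], [2,3,6], [2,4,5], [2,5,7], [3,5,7], [3,6,7], [4,5,6], [4,6,7]

Hence C_0 ≅ Z^7, C_1 ≅ Z^21, C_2 ≅ Z^14.

The boundary map ∂_1: C_1 → C_0 sends each edge [p,q] (with p < q) to q − p. For instance
  ∂[2,5] = [5] − [2].
The 7×21 boundary matrix has rank 6 and Smith normal form diag(1,1,1,1,1,1).

The boundary map ∂_2: C_2 → C_1 acts by ∂[p,q,r] = [q,r] − [p,r] + [p,q]. For instance
  ∂[4,5,6] = [5,6] − [4,6] + [4,5],
  ∂[3,5,7] = [5,7] − [3,7] + [3,5].
The 21×14 boundary matrix has rank 13 and Smith normal form diag(1,1,1,1,1,1,1,1,1,1,1,1,1).

From H_k ≅ ker(∂_k) / im(∂_{k+1}) we obtain:

  H_0: rank C_0 − rank ∂_1 = 7 − 6 = 1, and the invariant factors of ∂_1 are all 1, so H_0 ≅ Z.
  H_1: rank ker ∂_1 − rank ∂_2 = (21 − 6) − 13 = 2, and the invariant factors of ∂_2 are all 1, so H_1 ≅ Z^2.
  H_2: rank ker ∂_2 − rank ∂_3 = (14 − 13) − 0 = 1, and there is no ∂_3, so H_2 ≅ Z.

(K is a triangulation of the torus T^2.)

Hence the Betti numbers are b_0 = 1, b_1 = 2, b_2 = 1.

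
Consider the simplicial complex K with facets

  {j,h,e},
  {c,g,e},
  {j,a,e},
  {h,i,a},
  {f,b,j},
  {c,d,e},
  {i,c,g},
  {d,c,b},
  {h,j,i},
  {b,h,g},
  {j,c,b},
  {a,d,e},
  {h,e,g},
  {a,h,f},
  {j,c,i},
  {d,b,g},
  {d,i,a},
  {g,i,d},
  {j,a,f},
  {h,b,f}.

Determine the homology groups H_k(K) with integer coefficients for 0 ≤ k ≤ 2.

Order the vertices as a < b < c < d < e < f < g < h < i < j. Listing each simplex with vertices in this order, K has dimension 2 with simplices:

  0-simplices (10): a, b, c, d, e, f, g, h, i, j
  1-simplices (30): ad, ae, af, ah, ai, aj, bc, bd, bf, bg, bh, bj, cd, ce, cg, ci, cj, de, dg, di, eg, eh, ej, fh, fj, gh, gi, hi, hj, ij
  2-simplices (20): ade, adi, aej, afh, afj, ahi, bcd, bcj, bdg, bfh, bfj, bgh, cde, ceg, cgi, cij, dgi, egh, ehj, hij

giving chain groups C_0 ≅ Z^10, C_1 ≅ Z^30, C_2 ≅ Z^20.

The boundary map ∂_1: C_1 → C_0 sends each edge [p,q] (with p < q) to q − p.
The 10×30 boundary matrix has rank 9 and Smith normal form diag(1,1,1,1,1,1,1,1,1).

The boundary map ∂_2: C_2 → C_1 maps a triangle to the signed sum of its edges. For instance
  ∂egh = gh − eh + eg,
  ∂ceg = eg − cg + ce.
The resulting 30×20 matrix has rank 20, and its Smith normal form has invariant factors (1,1,1,1,1,1,1,1,1,1,1,1,1,1,1,1,1,1,1,2).

Now H_k = ker ∂_k / im ∂_{k+1}, so:

  H_0: rank C_0 − rank ∂_1 = 10 − 9 = 1, and the invariant factors of ∂_1 are all 1, so H_0 = Z.
  H_1: rank ker ∂_1 − rank ∂_2 = (30 − 9) − 20 = 1, and ∂_2 has invariant factor 2 > 1, so H_1 = Z ⊕ Z_2.
  H_2: rank ker ∂_2 − rank ∂_3 = (20 − 20) − 0 = 0, and there is no ∂_3, so H_2 = 0.

H_0 ≅ Z,  H_1 ≅ Z ⊕ Z_2,  H_2 = 0.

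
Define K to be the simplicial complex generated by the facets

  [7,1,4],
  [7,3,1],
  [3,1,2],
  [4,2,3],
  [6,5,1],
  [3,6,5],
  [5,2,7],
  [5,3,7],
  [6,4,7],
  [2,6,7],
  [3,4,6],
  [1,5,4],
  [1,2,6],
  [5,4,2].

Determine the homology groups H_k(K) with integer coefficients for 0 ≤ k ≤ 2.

H_0 = Z,  H_1 = Z^2,  H_2 = Z.

We work with the vertex ordering 1 < 2 < 3 < 4 < 5 < 6 < 7. The simplices of K, each written with vertices in increasing order, are:

  0-simplices (7): [1], [2], [3], [4], [5], [6], [7]
  1-simplices (21): [1,2], [1,3], [1,4], [1,5], [1,6], [1,7], [2,3], [2,4], [2,5], [2,6], [2,7], [3,4], [3,5], [3,6], [3,7], [4,5], [4,6], [4,7], [5,6], [5,7], [6,7]
  2-simplices (14): [1,2,3], [1,2,6], [1,3,7], [1,4,5], [1,4,7], [1,5,6], [2,3,4], [2,4,5], [2,5,7], [2,6,7], [3,4,6], [3,5,6], [3,5,7], [4,6,7]

Hence C_0 ≅ Z^7, C_1 ≅ Z^21, C_2 ≅ Z^14.

∂_1: C_1 → C_0 maps an edge to its endpoints' difference, ∂[p,q] = q − p.
This gives a 7×21 integer matrix of rank 6; reducing to Smith normal form yields diagonal entries (1,1,1,1,1,1).

∂_2: C_2 → C_1 maps a triangle to the signed sum of its edges. For instance
  ∂[1,4,7] = [4,7] − [1,7] + [1,4],
  ∂[4,6,7] = [6,7] − [4,7] + [4,6].
The resulting 21×14 matrix has rank 13, and its Smith normal form has invariant factors (1,1,1,1,1,1,1,1,1,1,1,1,1).

Reading off H_k = ker ∂_k / im ∂_{k+1}:

  H_0: rank C_0 − rank ∂_1 = 7 − 6 = 1, and the invariant factors of ∂_1 are all 1, so H_0 ≅ Z.
  H_1: rank ker ∂_1 − rank ∂_2 = (21 − 6) − 13 = 2, and the invariant factors of ∂_2 are all 1, so H_1 ≅ Z^2.
  H_2: rank ker ∂_2 − rank ∂_3 = (14 − 13) − 0 = 1, and there is no ∂_3, so H_2 ≅ Z.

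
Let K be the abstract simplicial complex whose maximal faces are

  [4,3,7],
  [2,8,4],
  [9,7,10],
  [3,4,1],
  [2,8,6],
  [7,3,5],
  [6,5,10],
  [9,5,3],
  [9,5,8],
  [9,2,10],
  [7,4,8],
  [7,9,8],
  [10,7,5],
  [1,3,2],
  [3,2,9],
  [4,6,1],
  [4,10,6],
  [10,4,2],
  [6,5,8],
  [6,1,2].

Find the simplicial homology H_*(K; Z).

H_0 = Z,  H_1 = Z ⊕ Z_2,  H_2 = 0.

Order the vertices as 1 < 2 < 3 < 4 < 5 < 6 < 7 < 8 < 9 < 10. Listing each simplex with vertices in this order, K has dimension 2 with simplices:

  0-simplices (10): [1], [2], [3], [4], [5], [6], [7], [8], [9], [10]
  1-simplices (30): (30 of them)
  2-simplices (20): (20 of them)

Hence C_0 ≅ Z^10, C_1 ≅ Z^30, C_2 ≅ Z^20.

∂_1: C_1 → C_0 is given by ∂[p,q] = [q] − [p].
The resulting 10×30 matrix has rank 9, and its Smith normal form has invariant factors (1,1,1,1,1,1,1,1,1).

Boundary ∂_2: C_2 → C_1 acts by ∂[p,q,r] = [q,r] − [p,r] + [p,q]. For instance
  ∂[2,9,10] = [9,10] − [2,10] + [2,9],
  ∂[1,2,3] = [2,3] − [1,3] + [1,2].
This gives a 30×20 integer matrix of rank 20; reducing to Smith normal form yields diagonal entries (1,1,1,1,1,1,1,1,1,1,1,1,1,1,1,1,1,1,1,2).

Computing H_k = (kernel of ∂_k) / (image of ∂_{k+1}):

  H_0: rank C_0 − rank ∂_1 = 10 − 9 = 1, and the invariant factors of ∂_1 are all 1, so H_0 ≅ Z.
  H_1: rank ker ∂_1 − rank ∂_2 = (30 − 9) − 20 = 1, and ∂_2 has invariant factor 2 > 1, so H_1 ≅ Z ⊕ Z_2.
  H_2: rank ker ∂_2 − rank ∂_3 = (20 − 20) − 0 = 0, and there is no ∂_3, so H_2 ≅ 0.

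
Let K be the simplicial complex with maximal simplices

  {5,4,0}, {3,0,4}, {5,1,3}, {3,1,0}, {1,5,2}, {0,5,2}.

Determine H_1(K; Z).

Fix the vertex order 0 < 1 < 2 < 3 < 4 < 5 and write every simplex with vertices in increasing order. Then dim K = 2 and the simplices of K are:

  0-simplices (6): [0], [1], [2], [3], [4], [5]
  1-simplices (12): [0,1], [0,2], [0,3], [0,4], [0,5], [1,2], [1,3], [1,5], [2,5], [3,4], [3,5], [4,5]
  2-simplices (6): [0,1,3], [0,2,5], [0,3,4], [0,4,5], [1,2,5], [1,3,5]

giving chain groups C_0 ≅ Z^6, C_1 ≅ Z^12, C_2 ≅ Z^6.

Boundary ∂_1: C_1 → C_0 sends each edge [p,q] (with p < q) to q − p. For instance
  ∂[2,5] = [5] − [2].
The resulting 6×12 matrix has rank 5, and its Smith normal form has invariant factors (1,1,1,1,1).

The boundary map ∂_2: C_2 → C_1 sends each 2-simplex [p,q,r] to [q,r] − [p,r] + [p,q]. For instance
  ∂[0,4,5] = [4,5] − [0,5] + [0,4],
  ∂[0,3,4] = [3,4] − [0,4] + [0,3].
The resulting 12×6 matrix has rank 6, and its Smith normal form has invariant factors (1,1,1,1,1,1).

Reading off H_k = ker ∂_k / im ∂_{k+1}:

  H_1: rank ker ∂_1 − rank ∂_2 = (12 − 5) − 6 = 1, and the invariant factors of ∂_2 are all 1, so H_1 ≅ Z.

H_1 ≅ Z.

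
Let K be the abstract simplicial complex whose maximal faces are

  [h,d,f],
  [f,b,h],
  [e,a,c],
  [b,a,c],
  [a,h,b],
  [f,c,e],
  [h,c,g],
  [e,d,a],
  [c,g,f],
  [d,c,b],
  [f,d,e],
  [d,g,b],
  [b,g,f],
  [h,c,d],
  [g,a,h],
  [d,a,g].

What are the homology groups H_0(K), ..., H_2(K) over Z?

H_0 ≅ Z,  H_1 ≅ Z^2,  H_2 ≅ Z.

K has 8 vertices, 24 edges, 16 triangles.
rank ∂_0 = 0, rank ∂_1 = 7 ⇒ b_0 = 8 − 0 − 7 = 1; all invariant factors of ∂_1 are 1 so no torsion. So H_0 = Z.
rank ∂_1 = 7, rank ∂_2 = 15 ⇒ b_1 = 24 − 7 − 15 = 2; all invariant factors of ∂_2 are 1 so no torsion. So H_1 = Z^2.
rank ∂_2 = 15, rank ∂_3 = 0 ⇒ b_2 = 16 − 15 − 0 = 1. So H_2 = Z.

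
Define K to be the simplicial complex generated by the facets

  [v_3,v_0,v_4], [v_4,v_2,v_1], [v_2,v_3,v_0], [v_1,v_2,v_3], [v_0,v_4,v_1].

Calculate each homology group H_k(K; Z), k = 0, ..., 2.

We work with the vertex ordering v_0 < v_1 < v_2 < v_3 < v_4. The simplices of K, each written with vertices in increasing order, are:

  0-simplices (5): [v_0], [v_1], [v_2], [v_3], [v_4]
  1-simplices (10): [v_0,v_1], [v_0,v_2], [v_0,v_3], [v_0,v_4], [v_1,v_2], [v_1,v_3], [v_1,v_4], [v_2,v_3], [v_2,v_4], [v_3,v_4]
  2-simplices (5): [v_0,v_1,v_4], [v_0,v_2,v_3], [v_0,v_3,v_4], [v_1,v_2,v_3], [v_1,v_2,v_4]

so the chain groups are C_0 ≅ Z^5, C_1 ≅ Z^10, C_2 ≅ Z^5.

Boundary ∂_1: C_1 → C_0 maps an edge to its endpoints' difference, ∂[p,q] = q − p.
As a 5×10 matrix over Z this has rank 4, with invariant factors (1,1,1,1).

The boundary map ∂_2: C_2 → C_1 sends each 2-simplex [p,q,r] to [q,r] − [p,r] + [p,q]. For instance
  ∂[v_1,v_2,v_3] = [v_2,v_3] − [v_1,v_3] + [v_1,v_2],
  ∂[v_1,v_2,v_4] = [v_2,v_4] − [v_1,v_4] + [v_1,v_2].
The resulting 10×5 matrix has rank 5, and its Smith normal form has invariant factors (1,1,1,1,1).

Reading off H_k = ker ∂_k / im ∂_{k+1}:

  H_0: rank C_0 − rank ∂_1 = 5 − 4 = 1, and the invariant factors of ∂_1 are all 1, so H_0 ≅ Z.
  H_1: rank ker ∂_1 − rank ∂_2 = (10 − 4) − 5 = 1, and the invariant factors of ∂_2 are all 1, so H_1 ≅ Z.
  H_2: rank ker ∂_2 − rank ∂_3 = (5 − 5) − 0 = 0, and there is no ∂_3, so H_2 ≅ 0.

H_0 = Z,  H_1 = Z,  H_2 = 0.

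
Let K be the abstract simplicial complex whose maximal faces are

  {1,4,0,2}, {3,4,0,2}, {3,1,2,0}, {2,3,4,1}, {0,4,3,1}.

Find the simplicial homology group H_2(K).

H_2 ≅ 0.

Order the vertices as 0 < 1 < 2 < 3 < 4. Listing each simplex with vertices in this order, K has dimension 3 with simplices:

  0-simplices (5): [0], [1], [2], [3], [4]
  1-simplices (10): [0,1], [0,2], [0,3], [0,4], [1,2], [1,3], [1,4], [2,3], [2,4], [3,4]
  2-simplices (10): [0,1,2], [0,1,3], [0,1,4], [0,2,3], [0,2,4], [0,3,4], [1,2,3], [1,2,4], [1,3,4], [2,3,4]
  3-simplices (5): [0,1,2,3], [0,1,2,4], [0,1,3,4], [0,2,3,4], [1,2,3,4]

Hence C_0 ≅ Z^5, C_1 ≅ Z^10, C_2 ≅ Z^10, C_3 ≅ Z^5.

∂_1: C_1 → C_0 is given by ∂[p,q] = [q] − [p]. For instance
  ∂[1,3] = [3] − [1].
The 5×10 boundary matrix has rank 4 and Smith normal form diag(1,1,1,1).

Boundary ∂_2: C_2 → C_1 acts by ∂[p,q,r] = [q,r] − [p,r] + [p,q]. For instance
  ∂[0,2,3] = [2,3] − [0,3] + [0,2],
  ∂[0,1,2] = [1,2] − [0,2] + [0,1].
This gives a 10×10 integer matrix of rank 6; reducing to Smith normal form yields diagonal entries (1,1,1,1,1,1).

The boundary map ∂_3: C_3 → C_2 sends each 3-simplex σ to the alternating sum Σ_i (−1)^i (σ with its i-th vertex removed). For instance
  ∂[1,2,3,4] = [2,3,4] − [1,3,4] + [1,2,4] − [1,2,3],
  ∂[0,1,2,3] = [1,2,3] − [0,2,3] + [0,1,3] − [0,1,2].
The 10×5 boundary matrix has rank 4 and Smith normal form diag(1,1,1,1).

Now H_k = ker ∂_k / im ∂_{k+1}, so:

  H_2: rank ker ∂_2 − rank ∂_3 = (10 − 6) − 4 = 0, and the invariant factors of ∂_3 are all 1, so H_2 ≅ 0.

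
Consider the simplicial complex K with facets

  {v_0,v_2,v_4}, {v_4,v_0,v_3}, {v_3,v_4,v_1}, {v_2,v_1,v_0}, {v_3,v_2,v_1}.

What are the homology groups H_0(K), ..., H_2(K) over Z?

Take the total order v_0 < v_1 < v_2 < v_3 < v_4 on the vertex set. Then K (dimension 2) consists of the simplices:

  0-simplices (5): [v_0], [v_1], [v_2], [v_3], [v_4]
  1-simplices (10): [v_0,v_1], [v_0,v_2], [v_0,v_3], [v_0,v_4], [v_1,v_2], [v_1,v_3], [v_1,v_4], [v_2,v_3], [v_2,v_4], [v_3,v_4]
  2-simplices (5): [v_0,v_1,v_2], [v_0,v_2,v_4], [v_0,v_3,v_4], [v_1,v_2,v_3], [v_1,v_3,v_4]

Hence C_0 ≅ Z^5, C_1 ≅ Z^10, C_2 ≅ Z^5.

The boundary map ∂_1: C_1 → C_0 sends each edge [p,q] (with p < q) to q − p. For instance
  ∂[v_3,v_4] = [v_4] − [v_3].
As a 5×10 matrix over Z this has rank 4, with invariant factors (1,1,1,1).

∂_2: C_2 → C_1 maps a triangle to the signed sum of its edges. For instance
  ∂[v_0,v_3,v_4] = [v_3,v_4] − [v_0,v_4] + [v_0,v_3],
  ∂[v_0,v_1,v_2] = [v_1,v_2] − [v_0,v_2] + [v_0,v_1].
This gives a 10×5 integer matrix of rank 5; reducing to Smith normal form yields diagonal entries (1,1,1,1,1).

From H_k ≅ ker(∂_k) / im(∂_{k+1}) we obtain:

  H_0: rank C_0 − rank ∂_1 = 5 − 4 = 1, and the invariant factors of ∂_1 are all 1, so H_0 ≅ Z.
  H_1: rank ker ∂_1 − rank ∂_2 = (10 − 4) − 5 = 1, and the invariant factors of ∂_2 are all 1, so H_1 ≅ Z.
  H_2: rank ker ∂_2 − rank ∂_3 = (5 − 5) − 0 = 0, and there is no ∂_3, so H_2 ≅ 0.

H_0 ≅ Z,  H_1 ≅ Z,  H_2 = 0.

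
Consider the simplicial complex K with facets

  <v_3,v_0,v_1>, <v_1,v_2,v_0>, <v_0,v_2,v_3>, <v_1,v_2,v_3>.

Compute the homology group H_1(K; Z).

H_1 = 0.

Fix the vertex order v_0 < v_1 < v_2 < v_3 and write every simplex with vertices in increasing order. Then dim K = 2 and the simplices of K are:

  0-simplices (4): [v_0], [v_1], [v_2], [v_3]
  1-simplices (6): [v_0,v_1], [v_0,v_2], [v_0,v_3], [v_1,v_2], [v_1,v_3], [v_2,v_3]
  2-simplices (4): [v_0,v_1,v_2], [v_0,v_1,v_3], [v_0,v_2,v_3], [v_1,v_2,v_3]

giving chain groups C_0 ≅ Z^4, C_1 ≅ Z^6, C_2 ≅ Z^4.

Boundary ∂_1: C_1 → C_0 maps an edge to its endpoints' difference, ∂[p,q] = q − p. For instance
  ∂[v_0,v_2] = [v_2] − [v_0].
This gives a 4×6 integer matrix of rank 3; reducing to Smith normal form yields diagonal entries (1,1,1).

The boundary map ∂_2: C_2 → C_1 acts by ∂[p,q,r] = [q,r] − [p,r] + [p,q]. For instance
  ∂[v_0,v_1,v_2] = [v_1,v_2] − [v_0,v_2] + [v_0,v_1],
  ∂[v_1,v_2,v_3] = [v_2,v_3] − [v_1,v_3] + [v_1,v_2].
The 6×4 boundary matrix has rank 3 and Smith normal form diag(1,1,1).

Now H_k = ker ∂_k / im ∂_{k+1}, so:

  H_1: rank ker ∂_1 − rank ∂_2 = (6 − 3) − 3 = 0, and the invariant factors of ∂_2 are all 1, so H_1 ≅ 0.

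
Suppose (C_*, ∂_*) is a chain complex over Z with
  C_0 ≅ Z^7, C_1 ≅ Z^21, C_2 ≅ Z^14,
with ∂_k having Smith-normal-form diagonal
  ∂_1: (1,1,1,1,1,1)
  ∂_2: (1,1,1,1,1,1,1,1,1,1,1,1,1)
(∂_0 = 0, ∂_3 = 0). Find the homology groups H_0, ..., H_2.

H_0 = Z,  H_1 = Z^2,  H_2 = Z.

H_0: b_0 = 7 − 0 − 6 = 1; torsion from ∂_1 factors > 1: none. So H_0 = Z.
H_1: b_1 = 21 − 6 − 13 = 2; torsion from ∂_2 factors > 1: none. So H_1 = Z^2.
H_2: b_2 = 14 − 13 − 0 = 1; torsion from ∂_3 factors > 1: none. So H_2 = Z.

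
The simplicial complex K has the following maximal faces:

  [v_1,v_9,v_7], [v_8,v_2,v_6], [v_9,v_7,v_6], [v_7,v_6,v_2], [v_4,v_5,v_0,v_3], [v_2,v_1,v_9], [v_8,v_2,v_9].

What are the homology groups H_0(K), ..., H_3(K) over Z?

H_0 ≅ Z^2,  H_1 ≅ Z,  H_2 = 0,  H_3 = 0.

Order the vertices as v_0 < v_1 < v_2 < v_3 < v_4 < v_5 < v_6 < v_7 < v_8 < v_9. Listing each simplex with vertices in this order, K has dimension 3 with simplices:

  0-simplices (10): [v_0], [v_1], [v_2], [v_3], [v_4], [v_5], [v_6], [v_7], [v_8], [v_9]
  1-simplices (18): (18 of them)
  2-simplices (10): [v_0,v_3,v_4], [v_0,v_3,v_5], [v_0,v_4,v_5], [v_1,v_2,v_9], [v_1,v_7,v_9], [v_2,v_6,v_7], [v_2,v_6,v_8], [v_2,v_8,v_9], [v_3,v_4,v_5], [v_6,v_7,v_9]
  3-simplices (1): [v_0,v_3,v_4,v_5]

giving chain groups C_0 ≅ Z^10, C_1 ≅ Z^18, C_2 ≅ Z^10, C_3 ≅ Z^1.

∂_1: C_1 → C_0 is given by ∂[p,q] = [q] − [p]. For instance
  ∂[v_1,v_2] = [v_2] − [v_1].
This gives a 10×18 integer matrix of rank 8; reducing to Smith normal form yields diagonal entries (1,1,1,1,1,1,1,1).

∂_2: C_2 → C_1 maps a triangle to the signed sum of its edges. For instance
  ∂[v_1,v_7,v_9] = [v_7,v_9] − [v_1,v_9] + [v_1,v_7],
  ∂[v_2,v_6,v_8] = [v_6,v_8] − [v_2,v_8] + [v_2,v_6].
The resulting 18×10 matrix has rank 9, and its Smith normal form has invariant factors (1,1,1,1,1,1,1,1,1).

Boundary ∂_3: C_3 → C_2 sends each 3-simplex σ to the alternating sum Σ_i (−1)^i (σ with its i-th vertex removed). For instance
  ∂[v_0,v_3,v_4,v_5] = [v_3,v_4,v_5] − [v_0,v_4,v_5] + [v_0,v_3,v_5] − [v_0,v_3,v_4].
As a 10×1 matrix over Z this has rank 1, with invariant factors (1).

Reading off H_k = ker ∂_k / im ∂_{k+1}:

  H_0: rank C_0 − rank ∂_1 = 10 − 8 = 2, and the invariant factors of ∂_1 are all 1, so H_0 ≅ Z^2.
  H_1: rank ker ∂_1 − rank ∂_2 = (18 − 8) − 9 = 1, and the invariant factors of ∂_2 are all 1, so H_1 ≅ Z.
  H_2: rank ker ∂_2 − rank ∂_3 = (10 − 9) − 1 = 0, and the invariant factors of ∂_3 are all 1, so H_2 ≅ 0.
  H_3: rank ker ∂_3 − rank ∂_4 = (1 − 1) − 0 = 0, and there is no ∂_4, so H_3 ≅ 0.

As a check, the Euler characteristic is 10 − 18 + 10 − 1 = 1, which agrees with 2 − 1 + 0 − 0 = 1.
(K is a triangulation of the disjoint union of the 3-simplex and the cylinder S^1 x I.)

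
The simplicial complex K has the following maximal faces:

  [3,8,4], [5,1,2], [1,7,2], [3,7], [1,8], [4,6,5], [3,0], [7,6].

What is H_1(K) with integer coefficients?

H_1 ≅ Z^3.

We work with the vertex ordering 0 < 1 < 2 < 3 < 4 < 5 < 6 < 7 < 8. The simplices of K, each written with vertices in increasing order, are:

  0-simplices (9): [0], [1], [2], [3], [4], [5], [6], [7], [8]
  1-simplices (15): [0,3], [1,2], [1,5], [1,7], [1,8], [2,5], [2,7], [3,4], [3,7], [3,8], [4,5], [4,6], [4,8], [5,6], [6,7]
  2-simplices (4): [1,2,5], [1,2,7], [3,4,8], [4,5,6]

Hence C_0 ≅ Z^9, C_1 ≅ Z^15, C_2 ≅ Z^4.

The boundary map ∂_1: C_1 → C_0 sends each edge [p,q] (with p < q) to q − p.
As a 9×15 matrix over Z this has rank 8, with invariant factors (1,1,1,1,1,1,1,1).

Boundary ∂_2: C_2 → C_1 sends each 2-simplex [p,q,r] to [q,r] − [p,r] + [p,q]. For instance
  ∂[4,5,6] = [5,6] − [4,6] + [4,5],
  ∂[1,2,7] = [2,7] − [1,7] + [1,2].
The 15×4 boundary matrix has rank 4 and Smith normal form diag(1,1,1,1).

Now H_k = ker ∂_k / im ∂_{k+1}, so:

  H_1: rank ker ∂_1 − rank ∂_2 = (15 − 8) − 4 = 3, and the invariant factors of ∂_2 are all 1, so H_1 ≅ Z^3.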